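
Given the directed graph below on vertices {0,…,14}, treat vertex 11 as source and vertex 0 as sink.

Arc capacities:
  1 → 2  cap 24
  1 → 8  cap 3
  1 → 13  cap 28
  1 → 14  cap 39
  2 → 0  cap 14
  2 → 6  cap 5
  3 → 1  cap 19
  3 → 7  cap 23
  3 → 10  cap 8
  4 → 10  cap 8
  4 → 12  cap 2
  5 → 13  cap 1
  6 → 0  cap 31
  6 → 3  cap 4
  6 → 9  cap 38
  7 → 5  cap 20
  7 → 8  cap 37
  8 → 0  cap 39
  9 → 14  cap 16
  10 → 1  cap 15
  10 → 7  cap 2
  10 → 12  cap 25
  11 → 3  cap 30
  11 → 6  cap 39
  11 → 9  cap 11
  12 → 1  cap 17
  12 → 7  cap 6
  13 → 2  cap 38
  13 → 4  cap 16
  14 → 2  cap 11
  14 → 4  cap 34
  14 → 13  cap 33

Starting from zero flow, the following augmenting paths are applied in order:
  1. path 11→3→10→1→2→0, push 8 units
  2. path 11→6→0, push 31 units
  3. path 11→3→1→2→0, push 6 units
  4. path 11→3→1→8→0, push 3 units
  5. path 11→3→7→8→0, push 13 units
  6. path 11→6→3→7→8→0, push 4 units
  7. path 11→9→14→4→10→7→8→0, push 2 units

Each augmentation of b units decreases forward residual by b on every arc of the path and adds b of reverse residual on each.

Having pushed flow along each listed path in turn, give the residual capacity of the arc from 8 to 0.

Residual capacity of (8,0): 17

after path 1 (11→3→10→1→2→0, push 8): res(8,0)=39
after path 2 (11→6→0, push 31): res(8,0)=39
after path 3 (11→3→1→2→0, push 6): res(8,0)=39
after path 4 (11→3→1→8→0, push 3): res(8,0)=36
after path 5 (11→3→7→8→0, push 13): res(8,0)=23
after path 6 (11→6→3→7→8→0, push 4): res(8,0)=19
after path 7 (11→9→14→4→10→7→8→0, push 2): res(8,0)=17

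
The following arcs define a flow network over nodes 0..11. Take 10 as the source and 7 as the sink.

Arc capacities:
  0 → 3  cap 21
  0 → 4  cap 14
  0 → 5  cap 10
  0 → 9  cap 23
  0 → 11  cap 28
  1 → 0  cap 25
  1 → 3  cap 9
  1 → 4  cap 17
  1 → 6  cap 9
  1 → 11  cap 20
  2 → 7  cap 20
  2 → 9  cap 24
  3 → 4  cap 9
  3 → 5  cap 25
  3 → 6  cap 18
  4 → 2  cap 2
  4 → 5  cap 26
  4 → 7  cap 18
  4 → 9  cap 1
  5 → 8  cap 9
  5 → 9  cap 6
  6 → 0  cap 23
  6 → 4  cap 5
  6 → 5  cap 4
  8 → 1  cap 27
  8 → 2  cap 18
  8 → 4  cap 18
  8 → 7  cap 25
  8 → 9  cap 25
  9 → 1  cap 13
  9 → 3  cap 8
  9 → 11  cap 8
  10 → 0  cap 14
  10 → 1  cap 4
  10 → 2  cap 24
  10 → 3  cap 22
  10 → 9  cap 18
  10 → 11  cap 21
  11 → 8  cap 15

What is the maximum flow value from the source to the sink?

augment #1: 10→2→7 bottleneck 20, total now 20
augment #2: 10→0→4→7 bottleneck 14, total now 34
augment #3: 10→1→4→7 bottleneck 4, total now 38
augment #4: 10→11→8→7 bottleneck 15, total now 53
augment #5: 10→3→5→8→7 bottleneck 9, total now 62

Maximum flow value: 62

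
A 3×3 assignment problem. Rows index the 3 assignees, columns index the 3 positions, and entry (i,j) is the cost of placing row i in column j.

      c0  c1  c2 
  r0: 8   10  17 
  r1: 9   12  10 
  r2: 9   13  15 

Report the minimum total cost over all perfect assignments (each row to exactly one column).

Minimum assignment cost: 29

optimal assignment: row0→col1 (cost 10), row1→col2 (cost 10), row2→col0 (cost 9)
total = 10 + 10 + 9 = 29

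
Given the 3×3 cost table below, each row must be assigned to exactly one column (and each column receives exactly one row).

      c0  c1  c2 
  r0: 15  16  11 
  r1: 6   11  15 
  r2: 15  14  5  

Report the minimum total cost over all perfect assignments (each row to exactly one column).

Minimum assignment cost: 27

optimal assignment: row0→col1 (cost 16), row1→col0 (cost 6), row2→col2 (cost 5)
total = 16 + 6 + 5 = 27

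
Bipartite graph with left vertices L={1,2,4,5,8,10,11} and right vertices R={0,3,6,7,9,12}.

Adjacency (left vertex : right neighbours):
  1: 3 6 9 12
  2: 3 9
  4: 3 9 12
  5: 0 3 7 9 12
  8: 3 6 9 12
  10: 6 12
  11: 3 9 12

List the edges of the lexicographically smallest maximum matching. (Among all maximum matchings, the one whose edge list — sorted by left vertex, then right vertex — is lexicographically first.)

Lex-smallest maximum matching: {(1,3), (2,9), (4,12), (5,0), (8,6)}

|M| = 5 (so the lex-smallest maximum matching has 5 edges)
process left vertices in ascending order; for each, take the smallest-labelled available neighbour that still permits 5 edges overall, or leave it unmatched if none does
lex-smallest matching: {1-3, 2-9, 4-12, 5-0, 8-6}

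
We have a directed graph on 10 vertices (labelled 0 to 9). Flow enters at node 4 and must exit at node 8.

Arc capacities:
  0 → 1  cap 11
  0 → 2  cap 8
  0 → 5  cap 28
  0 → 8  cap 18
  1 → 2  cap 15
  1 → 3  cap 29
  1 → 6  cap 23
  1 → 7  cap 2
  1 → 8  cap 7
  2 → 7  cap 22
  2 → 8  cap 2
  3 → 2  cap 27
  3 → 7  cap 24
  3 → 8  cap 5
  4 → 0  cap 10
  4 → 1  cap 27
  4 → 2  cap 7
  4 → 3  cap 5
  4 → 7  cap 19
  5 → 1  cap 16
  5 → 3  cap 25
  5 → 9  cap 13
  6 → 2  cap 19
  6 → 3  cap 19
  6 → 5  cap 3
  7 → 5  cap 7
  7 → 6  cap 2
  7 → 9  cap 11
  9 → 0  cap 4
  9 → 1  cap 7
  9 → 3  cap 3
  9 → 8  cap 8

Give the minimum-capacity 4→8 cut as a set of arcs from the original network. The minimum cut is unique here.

augment #1: 4→0→8 push 10
augment #2: 4→1→8 push 7
augment #3: 4→2→8 push 2
augment #4: 4→3→8 push 5
augment #5: 4→7→9→8 push 8
augment #6: 4→7→9→0→8 push 3
augment #7: 4→7→5→9→0→8 push 1
max flow = 36; residual-reachable set from 4 gives S-side
cut edges (S→T): {(1,8), (2,8), (3,8), (4,0), (9,0), (9,8)} total cap 36

Min-cut arcs: {(1,8), (2,8), (3,8), (4,0), (9,0), (9,8)} (total capacity 36)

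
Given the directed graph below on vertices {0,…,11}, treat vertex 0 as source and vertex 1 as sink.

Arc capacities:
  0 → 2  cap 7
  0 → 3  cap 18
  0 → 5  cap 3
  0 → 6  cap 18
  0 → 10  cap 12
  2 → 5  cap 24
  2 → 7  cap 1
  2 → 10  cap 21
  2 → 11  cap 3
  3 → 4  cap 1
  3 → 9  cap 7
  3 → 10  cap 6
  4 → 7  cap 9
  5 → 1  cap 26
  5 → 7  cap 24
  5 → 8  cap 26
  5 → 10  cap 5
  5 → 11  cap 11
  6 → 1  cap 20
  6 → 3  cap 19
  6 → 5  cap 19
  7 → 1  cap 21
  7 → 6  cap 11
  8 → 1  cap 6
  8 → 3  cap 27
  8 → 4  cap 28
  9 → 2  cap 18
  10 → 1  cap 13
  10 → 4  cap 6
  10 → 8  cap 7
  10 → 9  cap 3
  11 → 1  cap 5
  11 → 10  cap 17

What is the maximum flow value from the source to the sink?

Maximum flow value: 54

augment #1: 0→5→1 bottleneck 3, total now 3
augment #2: 0→6→1 bottleneck 18, total now 21
augment #3: 0→10→1 bottleneck 12, total now 33
augment #4: 0→2→5→1 bottleneck 7, total now 40
augment #5: 0→3→10→1 bottleneck 1, total now 41
augment #6: 0→3→4→7→1 bottleneck 1, total now 42
augment #7: 0→3→10→8→1 bottleneck 5, total now 47
augment #8: 0→3→9→2→5→1 bottleneck 7, total now 54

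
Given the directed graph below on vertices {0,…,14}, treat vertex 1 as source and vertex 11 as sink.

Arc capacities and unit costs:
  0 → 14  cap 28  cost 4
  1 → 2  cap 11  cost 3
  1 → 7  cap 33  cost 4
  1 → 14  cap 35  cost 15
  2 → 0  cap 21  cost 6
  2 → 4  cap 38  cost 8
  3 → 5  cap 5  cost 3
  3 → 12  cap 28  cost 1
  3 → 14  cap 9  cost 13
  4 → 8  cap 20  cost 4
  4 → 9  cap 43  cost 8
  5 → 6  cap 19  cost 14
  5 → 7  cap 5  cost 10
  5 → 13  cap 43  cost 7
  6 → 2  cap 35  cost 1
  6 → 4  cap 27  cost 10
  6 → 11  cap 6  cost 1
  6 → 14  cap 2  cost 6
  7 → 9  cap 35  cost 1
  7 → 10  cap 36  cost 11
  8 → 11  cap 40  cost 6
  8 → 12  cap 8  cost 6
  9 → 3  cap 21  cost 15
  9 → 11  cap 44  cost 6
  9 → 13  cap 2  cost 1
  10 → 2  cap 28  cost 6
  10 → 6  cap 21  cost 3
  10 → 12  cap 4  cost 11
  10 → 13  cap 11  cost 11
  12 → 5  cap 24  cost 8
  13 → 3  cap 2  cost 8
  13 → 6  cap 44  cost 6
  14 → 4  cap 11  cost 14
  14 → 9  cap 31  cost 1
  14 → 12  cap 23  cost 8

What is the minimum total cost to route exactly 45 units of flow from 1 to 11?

shortest-cost path #1: 1→7→9→11 push 33 @ unit cost 11 (adds 363)
shortest-cost path #2: 1→2→0→14→9→11 push 11 @ unit cost 20 (adds 220)
shortest-cost path #3: 1→14→0→2→4→8→11 push 1 @ unit cost 23 (adds 23)
total cost = 606

Minimum cost for 45 units: 606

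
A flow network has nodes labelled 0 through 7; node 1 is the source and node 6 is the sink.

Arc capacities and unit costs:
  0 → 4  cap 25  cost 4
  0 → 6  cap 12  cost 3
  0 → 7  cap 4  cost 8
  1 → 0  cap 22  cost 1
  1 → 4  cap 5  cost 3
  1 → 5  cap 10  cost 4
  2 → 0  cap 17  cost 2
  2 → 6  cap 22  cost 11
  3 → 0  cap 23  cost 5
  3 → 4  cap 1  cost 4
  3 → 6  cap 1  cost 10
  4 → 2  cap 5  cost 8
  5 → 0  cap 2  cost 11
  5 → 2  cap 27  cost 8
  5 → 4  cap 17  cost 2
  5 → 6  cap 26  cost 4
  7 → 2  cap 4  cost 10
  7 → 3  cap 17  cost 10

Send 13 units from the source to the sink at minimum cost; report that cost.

Minimum cost for 13 units: 56

shortest-cost path #1: 1→0→6 push 12 @ unit cost 4 (adds 48)
shortest-cost path #2: 1→5→6 push 1 @ unit cost 8 (adds 8)
total cost = 56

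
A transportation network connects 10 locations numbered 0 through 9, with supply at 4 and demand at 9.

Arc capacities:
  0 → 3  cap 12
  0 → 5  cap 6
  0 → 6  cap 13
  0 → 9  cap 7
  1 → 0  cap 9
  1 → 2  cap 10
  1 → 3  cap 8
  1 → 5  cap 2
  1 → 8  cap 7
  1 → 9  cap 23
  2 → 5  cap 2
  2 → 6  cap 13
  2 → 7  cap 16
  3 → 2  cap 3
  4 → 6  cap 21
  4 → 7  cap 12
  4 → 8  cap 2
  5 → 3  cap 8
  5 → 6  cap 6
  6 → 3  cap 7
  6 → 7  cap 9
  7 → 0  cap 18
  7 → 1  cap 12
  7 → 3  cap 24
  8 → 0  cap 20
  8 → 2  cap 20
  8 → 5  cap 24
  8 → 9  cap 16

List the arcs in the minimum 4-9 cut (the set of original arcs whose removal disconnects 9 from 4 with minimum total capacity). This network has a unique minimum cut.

Min-cut arcs: {(0,9), (4,8), (7,1)} (total capacity 21)

augment #1: 4→8→9 push 2
augment #2: 4→7→0→9 push 7
augment #3: 4→7→1→9 push 5
augment #4: 4→6→7→1→9 push 7
max flow = 21; residual-reachable set from 4 gives S-side
cut edges (S→T): {(0,9), (4,8), (7,1)} total cap 21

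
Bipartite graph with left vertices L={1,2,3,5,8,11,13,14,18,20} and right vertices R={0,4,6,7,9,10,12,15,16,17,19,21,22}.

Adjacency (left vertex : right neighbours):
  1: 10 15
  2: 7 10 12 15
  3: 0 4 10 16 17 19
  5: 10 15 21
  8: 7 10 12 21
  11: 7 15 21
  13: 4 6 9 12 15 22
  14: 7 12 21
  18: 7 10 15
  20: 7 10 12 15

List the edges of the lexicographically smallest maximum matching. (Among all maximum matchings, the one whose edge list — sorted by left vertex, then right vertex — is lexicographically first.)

|M| = 7 (so the lex-smallest maximum matching has 7 edges)
process left vertices in ascending order; for each, take the smallest-labelled available neighbour that still permits 7 edges overall, or leave it unmatched if none does
lex-smallest matching: {1-10, 2-7, 3-0, 5-15, 8-12, 11-21, 13-4}

Lex-smallest maximum matching: {(1,10), (2,7), (3,0), (5,15), (8,12), (11,21), (13,4)}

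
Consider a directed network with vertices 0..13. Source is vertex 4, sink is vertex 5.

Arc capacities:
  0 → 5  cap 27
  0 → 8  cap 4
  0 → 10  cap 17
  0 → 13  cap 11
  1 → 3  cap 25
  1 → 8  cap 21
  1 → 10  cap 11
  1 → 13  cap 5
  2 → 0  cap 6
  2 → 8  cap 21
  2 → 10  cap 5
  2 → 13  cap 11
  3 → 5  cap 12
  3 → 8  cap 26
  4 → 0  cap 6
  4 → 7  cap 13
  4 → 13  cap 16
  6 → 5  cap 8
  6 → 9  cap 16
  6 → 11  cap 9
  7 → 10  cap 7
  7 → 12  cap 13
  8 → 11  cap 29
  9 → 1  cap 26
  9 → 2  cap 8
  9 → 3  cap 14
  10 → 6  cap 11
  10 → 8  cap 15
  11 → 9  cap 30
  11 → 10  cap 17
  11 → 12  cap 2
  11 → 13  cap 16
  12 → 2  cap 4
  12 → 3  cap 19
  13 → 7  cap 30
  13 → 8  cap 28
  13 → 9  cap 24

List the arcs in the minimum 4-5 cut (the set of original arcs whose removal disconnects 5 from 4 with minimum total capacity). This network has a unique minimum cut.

augment #1: 4→0→5 push 6
augment #2: 4→7→10→6→5 push 7
augment #3: 4→7→12→3→5 push 6
augment #4: 4→13→9→3→5 push 6
augment #5: 4→13→9→2→0→5 push 6
augment #6: 4→13→8→11→10→6→5 push 1
max flow = 32; residual-reachable set from 4 gives S-side
cut edges (S→T): {(2,0), (3,5), (4,0), (6,5)} total cap 32

Min-cut arcs: {(2,0), (3,5), (4,0), (6,5)} (total capacity 32)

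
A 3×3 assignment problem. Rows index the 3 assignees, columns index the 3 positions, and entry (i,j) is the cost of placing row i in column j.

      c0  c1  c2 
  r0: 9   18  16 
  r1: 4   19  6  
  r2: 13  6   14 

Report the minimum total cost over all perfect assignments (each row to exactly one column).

Minimum assignment cost: 21

optimal assignment: row0→col0 (cost 9), row1→col2 (cost 6), row2→col1 (cost 6)
total = 9 + 6 + 6 = 21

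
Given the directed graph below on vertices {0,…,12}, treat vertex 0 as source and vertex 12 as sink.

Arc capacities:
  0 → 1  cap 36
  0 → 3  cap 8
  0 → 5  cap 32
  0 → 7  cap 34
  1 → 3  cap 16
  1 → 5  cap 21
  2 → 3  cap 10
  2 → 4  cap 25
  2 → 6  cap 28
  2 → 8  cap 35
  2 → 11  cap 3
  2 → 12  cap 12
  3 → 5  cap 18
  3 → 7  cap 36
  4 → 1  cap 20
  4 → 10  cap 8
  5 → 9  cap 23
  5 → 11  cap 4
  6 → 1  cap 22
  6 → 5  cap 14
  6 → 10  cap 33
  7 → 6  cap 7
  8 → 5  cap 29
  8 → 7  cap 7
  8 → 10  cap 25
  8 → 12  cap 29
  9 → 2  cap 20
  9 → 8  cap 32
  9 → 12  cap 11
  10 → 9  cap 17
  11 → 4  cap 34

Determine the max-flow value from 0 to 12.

augment #1: 0→5→9→12 bottleneck 11, total now 11
augment #2: 0→5→9→2→12 bottleneck 12, total now 23
augment #3: 0→7→6→10→9→8→12 bottleneck 7, total now 30
augment #4: 0→5→11→4→10→9→8→12 bottleneck 4, total now 34

Maximum flow value: 34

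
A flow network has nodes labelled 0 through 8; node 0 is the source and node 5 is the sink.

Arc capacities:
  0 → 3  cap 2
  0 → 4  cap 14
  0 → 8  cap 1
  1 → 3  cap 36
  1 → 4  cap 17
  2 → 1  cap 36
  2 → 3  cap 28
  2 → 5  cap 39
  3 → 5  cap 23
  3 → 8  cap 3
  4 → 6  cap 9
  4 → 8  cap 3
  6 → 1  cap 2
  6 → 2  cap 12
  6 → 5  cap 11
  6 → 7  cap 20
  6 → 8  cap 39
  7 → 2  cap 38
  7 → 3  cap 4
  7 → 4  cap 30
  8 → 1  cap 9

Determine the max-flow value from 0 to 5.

augment #1: 0→3→5 bottleneck 2, total now 2
augment #2: 0→4→6→5 bottleneck 9, total now 11
augment #3: 0→8→1→3→5 bottleneck 1, total now 12
augment #4: 0→4→8→1→3→5 bottleneck 3, total now 15

Maximum flow value: 15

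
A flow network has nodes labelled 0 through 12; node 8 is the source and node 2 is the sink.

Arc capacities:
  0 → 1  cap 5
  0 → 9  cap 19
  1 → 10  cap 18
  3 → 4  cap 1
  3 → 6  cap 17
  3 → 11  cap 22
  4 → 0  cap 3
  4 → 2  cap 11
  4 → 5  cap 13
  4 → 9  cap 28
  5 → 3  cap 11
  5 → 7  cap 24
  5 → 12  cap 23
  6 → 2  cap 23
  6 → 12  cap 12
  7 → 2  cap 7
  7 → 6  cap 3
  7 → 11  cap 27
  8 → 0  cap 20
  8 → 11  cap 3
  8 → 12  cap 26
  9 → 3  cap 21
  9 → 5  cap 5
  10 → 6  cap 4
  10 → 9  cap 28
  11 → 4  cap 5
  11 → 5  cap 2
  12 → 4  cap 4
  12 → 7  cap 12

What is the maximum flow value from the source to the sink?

Maximum flow value: 39

augment #1: 8→11→4→2 bottleneck 3, total now 3
augment #2: 8→12→4→2 bottleneck 4, total now 7
augment #3: 8→12→7→2 bottleneck 7, total now 14
augment #4: 8→12→7→6→2 bottleneck 3, total now 17
augment #5: 8→0→1→10→6→2 bottleneck 4, total now 21
augment #6: 8→0→9→3→4→2 bottleneck 1, total now 22
augment #7: 8→0→9→3→6→2 bottleneck 15, total now 37
augment #8: 8→12→7→11→4→2 bottleneck 2, total now 39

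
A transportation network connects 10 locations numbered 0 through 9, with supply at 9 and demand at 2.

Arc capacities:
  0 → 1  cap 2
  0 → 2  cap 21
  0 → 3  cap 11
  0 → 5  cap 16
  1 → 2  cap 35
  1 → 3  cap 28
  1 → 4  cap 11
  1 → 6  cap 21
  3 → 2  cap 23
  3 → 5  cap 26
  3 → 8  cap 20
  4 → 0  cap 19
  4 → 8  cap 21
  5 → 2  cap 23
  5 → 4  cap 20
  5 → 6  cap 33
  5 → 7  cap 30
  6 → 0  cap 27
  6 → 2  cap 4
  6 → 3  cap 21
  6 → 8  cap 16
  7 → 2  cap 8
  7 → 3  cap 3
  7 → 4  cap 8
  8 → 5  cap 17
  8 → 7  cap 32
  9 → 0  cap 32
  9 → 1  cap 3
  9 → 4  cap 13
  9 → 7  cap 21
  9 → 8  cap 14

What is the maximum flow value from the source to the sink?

Maximum flow value: 81

augment #1: 9→0→2 bottleneck 21, total now 21
augment #2: 9→1→2 bottleneck 3, total now 24
augment #3: 9→7→2 bottleneck 8, total now 32
augment #4: 9→0→1→2 bottleneck 2, total now 34
augment #5: 9→0→3→2 bottleneck 9, total now 43
augment #6: 9→7→3→2 bottleneck 3, total now 46
augment #7: 9→8→5→2 bottleneck 14, total now 60
augment #8: 9→4→0→3→2 bottleneck 2, total now 62
augment #9: 9→4→0→5→2 bottleneck 9, total now 71
augment #10: 9→4→0→5→6→2 bottleneck 2, total now 73
augment #11: 9→7→4→0→5→6→2 bottleneck 2, total now 75
augment #12: 9→7→4→0→5→6→3→2 bottleneck 3, total now 78
augment #13: 9→7→4→8→5→6→3→2 bottleneck 3, total now 81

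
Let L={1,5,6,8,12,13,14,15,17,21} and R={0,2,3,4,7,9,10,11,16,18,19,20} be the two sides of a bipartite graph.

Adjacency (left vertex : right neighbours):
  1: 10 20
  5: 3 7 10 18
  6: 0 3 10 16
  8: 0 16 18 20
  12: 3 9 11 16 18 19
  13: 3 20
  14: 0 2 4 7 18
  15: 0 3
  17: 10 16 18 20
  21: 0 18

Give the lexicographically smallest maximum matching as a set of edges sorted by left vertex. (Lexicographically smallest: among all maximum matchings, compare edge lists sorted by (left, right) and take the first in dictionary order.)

|M| = 9 (so the lex-smallest maximum matching has 9 edges)
process left vertices in ascending order; for each, take the smallest-labelled available neighbour that still permits 9 edges overall, or leave it unmatched if none does
lex-smallest matching: {1-10, 5-7, 6-0, 8-16, 12-9, 13-3, 14-2, 17-20, 21-18}

Lex-smallest maximum matching: {(1,10), (5,7), (6,0), (8,16), (12,9), (13,3), (14,2), (17,20), (21,18)}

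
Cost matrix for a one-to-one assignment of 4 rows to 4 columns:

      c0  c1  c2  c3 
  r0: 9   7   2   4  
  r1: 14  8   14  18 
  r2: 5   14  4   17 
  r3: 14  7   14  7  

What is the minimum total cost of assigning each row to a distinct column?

optimal assignment: row0→col2 (cost 2), row1→col1 (cost 8), row2→col0 (cost 5), row3→col3 (cost 7)
total = 2 + 8 + 5 + 7 = 22

Minimum assignment cost: 22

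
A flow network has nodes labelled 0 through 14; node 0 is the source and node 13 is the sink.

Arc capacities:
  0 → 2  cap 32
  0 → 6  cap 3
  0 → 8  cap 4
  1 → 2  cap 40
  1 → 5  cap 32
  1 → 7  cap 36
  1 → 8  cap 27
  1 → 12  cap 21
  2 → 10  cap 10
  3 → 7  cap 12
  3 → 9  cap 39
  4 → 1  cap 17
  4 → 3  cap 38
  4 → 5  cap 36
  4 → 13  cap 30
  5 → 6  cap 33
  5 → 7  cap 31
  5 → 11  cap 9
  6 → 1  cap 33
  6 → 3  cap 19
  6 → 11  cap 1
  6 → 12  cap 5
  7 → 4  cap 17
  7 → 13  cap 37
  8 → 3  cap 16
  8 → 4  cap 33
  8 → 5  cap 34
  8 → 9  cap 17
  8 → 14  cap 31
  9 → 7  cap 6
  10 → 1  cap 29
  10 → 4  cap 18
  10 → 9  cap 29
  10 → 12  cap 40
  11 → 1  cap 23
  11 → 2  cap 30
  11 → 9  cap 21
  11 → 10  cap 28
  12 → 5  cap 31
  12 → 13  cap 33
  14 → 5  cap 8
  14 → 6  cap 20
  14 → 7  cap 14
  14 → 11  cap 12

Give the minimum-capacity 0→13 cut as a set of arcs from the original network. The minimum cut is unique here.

augment #1: 0→6→12→13 push 3
augment #2: 0→8→4→13 push 4
augment #3: 0→2→10→4→13 push 10
max flow = 17; residual-reachable set from 0 gives S-side
cut edges (S→T): {(0,6), (0,8), (2,10)} total cap 17

Min-cut arcs: {(0,6), (0,8), (2,10)} (total capacity 17)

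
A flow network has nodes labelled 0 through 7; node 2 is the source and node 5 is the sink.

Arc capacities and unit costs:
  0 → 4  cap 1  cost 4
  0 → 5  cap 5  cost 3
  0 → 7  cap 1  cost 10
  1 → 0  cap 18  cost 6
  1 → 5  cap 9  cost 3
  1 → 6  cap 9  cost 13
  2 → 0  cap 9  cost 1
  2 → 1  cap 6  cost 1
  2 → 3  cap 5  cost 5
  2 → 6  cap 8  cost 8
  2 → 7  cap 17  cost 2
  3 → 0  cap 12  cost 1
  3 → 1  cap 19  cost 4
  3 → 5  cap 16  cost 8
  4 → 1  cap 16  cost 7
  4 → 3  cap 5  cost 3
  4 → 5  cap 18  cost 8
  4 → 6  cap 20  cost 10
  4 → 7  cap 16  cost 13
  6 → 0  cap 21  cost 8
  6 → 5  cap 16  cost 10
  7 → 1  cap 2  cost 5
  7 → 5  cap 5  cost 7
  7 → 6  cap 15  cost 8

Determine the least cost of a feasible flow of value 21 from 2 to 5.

Minimum cost for 21 units: 147

shortest-cost path #1: 2→0→5 push 5 @ unit cost 4 (adds 20)
shortest-cost path #2: 2→1→5 push 6 @ unit cost 4 (adds 24)
shortest-cost path #3: 2→7→5 push 5 @ unit cost 9 (adds 45)
shortest-cost path #4: 2→7→1→5 push 2 @ unit cost 10 (adds 20)
shortest-cost path #5: 2→3→1→5 push 1 @ unit cost 12 (adds 12)
shortest-cost path #6: 2→3→5 push 2 @ unit cost 13 (adds 26)
total cost = 147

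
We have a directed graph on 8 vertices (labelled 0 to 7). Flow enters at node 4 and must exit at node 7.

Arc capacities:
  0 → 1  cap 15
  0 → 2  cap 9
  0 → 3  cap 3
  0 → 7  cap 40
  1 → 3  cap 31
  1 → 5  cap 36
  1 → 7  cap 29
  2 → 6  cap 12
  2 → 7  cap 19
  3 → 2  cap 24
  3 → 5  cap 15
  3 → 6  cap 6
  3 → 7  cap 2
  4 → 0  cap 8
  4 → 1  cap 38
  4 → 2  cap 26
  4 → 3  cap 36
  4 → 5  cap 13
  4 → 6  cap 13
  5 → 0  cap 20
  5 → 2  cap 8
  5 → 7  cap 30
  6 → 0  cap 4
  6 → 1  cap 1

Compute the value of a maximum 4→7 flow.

Maximum flow value: 100

augment #1: 4→0→7 bottleneck 8, total now 8
augment #2: 4→1→7 bottleneck 29, total now 37
augment #3: 4→2→7 bottleneck 19, total now 56
augment #4: 4→3→7 bottleneck 2, total now 58
augment #5: 4→5→7 bottleneck 13, total now 71
augment #6: 4→1→5→7 bottleneck 9, total now 80
augment #7: 4→3→5→7 bottleneck 8, total now 88
augment #8: 4→6→0→7 bottleneck 4, total now 92
augment #9: 4→3→5→0→7 bottleneck 7, total now 99
augment #10: 4→6→1→5→0→7 bottleneck 1, total now 100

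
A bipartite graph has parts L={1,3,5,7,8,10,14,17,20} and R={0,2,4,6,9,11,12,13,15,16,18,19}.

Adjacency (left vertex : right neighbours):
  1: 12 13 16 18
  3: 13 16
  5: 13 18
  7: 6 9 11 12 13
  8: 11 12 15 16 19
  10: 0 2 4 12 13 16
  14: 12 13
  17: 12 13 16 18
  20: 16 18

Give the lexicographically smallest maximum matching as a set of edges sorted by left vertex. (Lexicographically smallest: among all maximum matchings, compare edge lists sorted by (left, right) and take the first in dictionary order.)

|M| = 7 (so the lex-smallest maximum matching has 7 edges)
process left vertices in ascending order; for each, take the smallest-labelled available neighbour that still permits 7 edges overall, or leave it unmatched if none does
lex-smallest matching: {1-12, 3-13, 5-18, 7-6, 8-11, 10-0, 17-16}

Lex-smallest maximum matching: {(1,12), (3,13), (5,18), (7,6), (8,11), (10,0), (17,16)}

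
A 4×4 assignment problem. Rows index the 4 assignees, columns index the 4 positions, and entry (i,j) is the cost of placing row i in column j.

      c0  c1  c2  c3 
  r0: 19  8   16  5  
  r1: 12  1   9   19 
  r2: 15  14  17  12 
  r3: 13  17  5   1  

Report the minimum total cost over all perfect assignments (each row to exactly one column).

Minimum assignment cost: 26

optimal assignment: row0→col3 (cost 5), row1→col1 (cost 1), row2→col0 (cost 15), row3→col2 (cost 5)
total = 5 + 1 + 15 + 5 = 26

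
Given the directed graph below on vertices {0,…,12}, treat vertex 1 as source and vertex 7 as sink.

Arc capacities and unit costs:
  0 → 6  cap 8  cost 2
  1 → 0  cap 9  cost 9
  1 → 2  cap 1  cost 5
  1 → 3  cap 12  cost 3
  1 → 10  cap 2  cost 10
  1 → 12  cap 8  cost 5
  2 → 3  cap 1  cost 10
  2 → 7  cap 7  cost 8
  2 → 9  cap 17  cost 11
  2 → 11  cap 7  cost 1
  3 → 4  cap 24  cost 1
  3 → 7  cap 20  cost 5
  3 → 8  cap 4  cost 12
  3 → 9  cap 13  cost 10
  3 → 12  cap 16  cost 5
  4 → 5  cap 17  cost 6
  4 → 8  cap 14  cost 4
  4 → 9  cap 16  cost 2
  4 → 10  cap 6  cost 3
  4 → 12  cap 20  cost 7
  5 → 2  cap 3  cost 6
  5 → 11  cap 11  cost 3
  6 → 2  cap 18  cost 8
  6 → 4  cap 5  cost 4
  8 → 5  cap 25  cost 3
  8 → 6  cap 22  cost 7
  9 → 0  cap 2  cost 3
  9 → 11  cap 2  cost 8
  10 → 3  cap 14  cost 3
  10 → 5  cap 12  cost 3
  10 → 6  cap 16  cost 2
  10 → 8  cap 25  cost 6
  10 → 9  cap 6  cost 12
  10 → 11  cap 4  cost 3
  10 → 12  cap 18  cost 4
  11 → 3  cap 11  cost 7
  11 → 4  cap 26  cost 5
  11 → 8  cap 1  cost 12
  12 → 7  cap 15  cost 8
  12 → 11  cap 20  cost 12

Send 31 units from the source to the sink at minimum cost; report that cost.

Minimum cost for 31 units: 460

shortest-cost path #1: 1→3→7 push 12 @ unit cost 8 (adds 96)
shortest-cost path #2: 1→2→7 push 1 @ unit cost 13 (adds 13)
shortest-cost path #3: 1→12→7 push 8 @ unit cost 13 (adds 104)
shortest-cost path #4: 1→10→3→7 push 2 @ unit cost 18 (adds 36)
shortest-cost path #5: 1→0→6→4→10→3→7 push 5 @ unit cost 26 (adds 130)
shortest-cost path #6: 1→0→6→2→7 push 3 @ unit cost 27 (adds 81)
total cost = 460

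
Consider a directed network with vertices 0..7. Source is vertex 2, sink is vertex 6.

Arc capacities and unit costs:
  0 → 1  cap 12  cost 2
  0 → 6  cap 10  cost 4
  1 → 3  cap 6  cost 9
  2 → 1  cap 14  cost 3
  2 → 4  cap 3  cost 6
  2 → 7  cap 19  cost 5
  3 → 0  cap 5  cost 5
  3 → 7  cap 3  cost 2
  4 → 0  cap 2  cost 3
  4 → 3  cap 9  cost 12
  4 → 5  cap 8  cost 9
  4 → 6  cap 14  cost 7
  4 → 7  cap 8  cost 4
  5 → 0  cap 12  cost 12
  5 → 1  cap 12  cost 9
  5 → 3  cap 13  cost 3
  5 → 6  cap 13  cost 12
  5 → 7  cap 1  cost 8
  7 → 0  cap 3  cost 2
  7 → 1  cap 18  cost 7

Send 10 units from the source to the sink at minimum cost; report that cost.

shortest-cost path #1: 2→7→0→6 push 3 @ unit cost 11 (adds 33)
shortest-cost path #2: 2→4→6 push 3 @ unit cost 13 (adds 39)
shortest-cost path #3: 2→1→3→0→6 push 4 @ unit cost 21 (adds 84)
total cost = 156

Minimum cost for 10 units: 156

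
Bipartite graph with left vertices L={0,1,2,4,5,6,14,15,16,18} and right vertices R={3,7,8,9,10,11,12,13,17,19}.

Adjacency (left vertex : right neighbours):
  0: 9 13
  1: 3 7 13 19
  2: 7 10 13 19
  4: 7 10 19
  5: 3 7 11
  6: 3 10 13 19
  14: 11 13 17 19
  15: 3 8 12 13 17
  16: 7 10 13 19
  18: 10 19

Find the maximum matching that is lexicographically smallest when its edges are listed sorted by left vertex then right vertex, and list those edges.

|M| = 9 (so the lex-smallest maximum matching has 9 edges)
process left vertices in ascending order; for each, take the smallest-labelled available neighbour that still permits 9 edges overall, or leave it unmatched if none does
lex-smallest matching: {0-9, 1-3, 2-7, 4-10, 5-11, 6-13, 14-17, 15-8, 16-19}

Lex-smallest maximum matching: {(0,9), (1,3), (2,7), (4,10), (5,11), (6,13), (14,17), (15,8), (16,19)}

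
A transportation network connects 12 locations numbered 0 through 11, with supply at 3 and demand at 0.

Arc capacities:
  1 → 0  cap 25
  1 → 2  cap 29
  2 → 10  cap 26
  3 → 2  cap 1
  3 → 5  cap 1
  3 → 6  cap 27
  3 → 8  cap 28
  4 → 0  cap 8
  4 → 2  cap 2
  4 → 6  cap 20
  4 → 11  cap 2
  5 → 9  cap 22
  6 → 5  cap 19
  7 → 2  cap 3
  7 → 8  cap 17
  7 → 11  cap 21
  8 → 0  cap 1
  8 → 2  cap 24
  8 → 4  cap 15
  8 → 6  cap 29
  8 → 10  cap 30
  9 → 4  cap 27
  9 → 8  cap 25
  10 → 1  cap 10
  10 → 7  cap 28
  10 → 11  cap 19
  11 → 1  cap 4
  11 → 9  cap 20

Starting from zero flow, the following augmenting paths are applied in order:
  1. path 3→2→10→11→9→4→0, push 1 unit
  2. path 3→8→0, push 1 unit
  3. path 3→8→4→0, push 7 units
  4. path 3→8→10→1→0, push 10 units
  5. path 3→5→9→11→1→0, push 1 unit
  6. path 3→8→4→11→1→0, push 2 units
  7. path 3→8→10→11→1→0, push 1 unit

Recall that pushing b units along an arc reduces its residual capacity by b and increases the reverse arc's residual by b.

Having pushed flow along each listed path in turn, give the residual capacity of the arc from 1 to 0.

after path 1 (3→2→10→11→9→4→0, push 1): res(1,0)=25
after path 2 (3→8→0, push 1): res(1,0)=25
after path 3 (3→8→4→0, push 7): res(1,0)=25
after path 4 (3→8→10→1→0, push 10): res(1,0)=15
after path 5 (3→5→9→11→1→0, push 1): res(1,0)=14
after path 6 (3→8→4→11→1→0, push 2): res(1,0)=12
after path 7 (3→8→10→11→1→0, push 1): res(1,0)=11

Residual capacity of (1,0): 11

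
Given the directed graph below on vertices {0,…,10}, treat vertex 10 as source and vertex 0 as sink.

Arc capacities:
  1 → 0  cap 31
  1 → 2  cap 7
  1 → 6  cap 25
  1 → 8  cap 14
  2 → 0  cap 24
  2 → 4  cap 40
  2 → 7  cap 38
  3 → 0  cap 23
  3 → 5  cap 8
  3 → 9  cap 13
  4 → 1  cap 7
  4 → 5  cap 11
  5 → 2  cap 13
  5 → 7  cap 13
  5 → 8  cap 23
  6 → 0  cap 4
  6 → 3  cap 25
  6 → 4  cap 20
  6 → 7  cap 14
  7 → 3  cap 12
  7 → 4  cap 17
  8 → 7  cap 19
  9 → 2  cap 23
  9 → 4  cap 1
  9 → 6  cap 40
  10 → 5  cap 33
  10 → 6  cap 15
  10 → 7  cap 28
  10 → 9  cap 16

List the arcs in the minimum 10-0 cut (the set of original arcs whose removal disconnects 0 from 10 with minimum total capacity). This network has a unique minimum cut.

augment #1: 10→6→0 push 4
augment #2: 10→5→2→0 push 13
augment #3: 10→6→3→0 push 11
augment #4: 10→7→3→0 push 12
augment #5: 10→9→2→0 push 11
augment #6: 10→7→4→1→0 push 7
max flow = 58; residual-reachable set from 10 gives S-side
cut edges (S→T): {(2,0), (3,0), (4,1), (6,0)} total cap 58

Min-cut arcs: {(2,0), (3,0), (4,1), (6,0)} (total capacity 58)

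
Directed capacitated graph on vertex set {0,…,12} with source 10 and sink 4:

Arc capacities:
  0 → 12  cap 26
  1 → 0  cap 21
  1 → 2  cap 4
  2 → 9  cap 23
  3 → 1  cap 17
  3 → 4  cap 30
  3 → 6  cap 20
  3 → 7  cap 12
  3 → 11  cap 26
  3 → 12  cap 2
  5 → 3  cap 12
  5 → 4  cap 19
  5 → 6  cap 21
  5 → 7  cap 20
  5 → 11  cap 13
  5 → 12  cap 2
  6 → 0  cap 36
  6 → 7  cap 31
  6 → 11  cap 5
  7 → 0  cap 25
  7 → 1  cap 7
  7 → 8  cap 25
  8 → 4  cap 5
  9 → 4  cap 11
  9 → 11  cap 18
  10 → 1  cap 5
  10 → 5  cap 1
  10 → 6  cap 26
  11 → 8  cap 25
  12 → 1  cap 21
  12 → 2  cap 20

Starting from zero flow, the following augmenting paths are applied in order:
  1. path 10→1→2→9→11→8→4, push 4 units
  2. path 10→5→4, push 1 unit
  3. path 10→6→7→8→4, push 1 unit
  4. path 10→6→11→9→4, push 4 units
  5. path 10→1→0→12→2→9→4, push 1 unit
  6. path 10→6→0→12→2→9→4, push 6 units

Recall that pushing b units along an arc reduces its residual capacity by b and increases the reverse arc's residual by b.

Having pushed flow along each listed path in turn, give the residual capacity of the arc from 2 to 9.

after path 1 (10→1→2→9→11→8→4, push 4): res(2,9)=19
after path 2 (10→5→4, push 1): res(2,9)=19
after path 3 (10→6→7→8→4, push 1): res(2,9)=19
after path 4 (10→6→11→9→4, push 4): res(2,9)=19
after path 5 (10→1→0→12→2→9→4, push 1): res(2,9)=18
after path 6 (10→6→0→12→2→9→4, push 6): res(2,9)=12

Residual capacity of (2,9): 12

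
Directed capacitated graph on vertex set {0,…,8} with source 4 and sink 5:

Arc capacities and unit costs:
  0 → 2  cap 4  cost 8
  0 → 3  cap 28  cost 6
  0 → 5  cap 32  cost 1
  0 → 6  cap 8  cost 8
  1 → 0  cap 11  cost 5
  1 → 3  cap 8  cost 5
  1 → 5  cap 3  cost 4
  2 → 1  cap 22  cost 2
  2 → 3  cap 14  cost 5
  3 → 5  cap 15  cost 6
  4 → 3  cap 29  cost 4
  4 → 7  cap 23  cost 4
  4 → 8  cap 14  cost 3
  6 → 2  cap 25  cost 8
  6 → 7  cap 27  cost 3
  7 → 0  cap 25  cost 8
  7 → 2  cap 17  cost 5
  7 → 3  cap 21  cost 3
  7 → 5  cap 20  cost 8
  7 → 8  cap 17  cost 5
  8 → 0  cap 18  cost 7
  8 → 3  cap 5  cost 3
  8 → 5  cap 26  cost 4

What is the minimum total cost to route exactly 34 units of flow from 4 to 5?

Minimum cost for 34 units: 308

shortest-cost path #1: 4→8→5 push 14 @ unit cost 7 (adds 98)
shortest-cost path #2: 4→3→5 push 15 @ unit cost 10 (adds 150)
shortest-cost path #3: 4→7→5 push 5 @ unit cost 12 (adds 60)
total cost = 308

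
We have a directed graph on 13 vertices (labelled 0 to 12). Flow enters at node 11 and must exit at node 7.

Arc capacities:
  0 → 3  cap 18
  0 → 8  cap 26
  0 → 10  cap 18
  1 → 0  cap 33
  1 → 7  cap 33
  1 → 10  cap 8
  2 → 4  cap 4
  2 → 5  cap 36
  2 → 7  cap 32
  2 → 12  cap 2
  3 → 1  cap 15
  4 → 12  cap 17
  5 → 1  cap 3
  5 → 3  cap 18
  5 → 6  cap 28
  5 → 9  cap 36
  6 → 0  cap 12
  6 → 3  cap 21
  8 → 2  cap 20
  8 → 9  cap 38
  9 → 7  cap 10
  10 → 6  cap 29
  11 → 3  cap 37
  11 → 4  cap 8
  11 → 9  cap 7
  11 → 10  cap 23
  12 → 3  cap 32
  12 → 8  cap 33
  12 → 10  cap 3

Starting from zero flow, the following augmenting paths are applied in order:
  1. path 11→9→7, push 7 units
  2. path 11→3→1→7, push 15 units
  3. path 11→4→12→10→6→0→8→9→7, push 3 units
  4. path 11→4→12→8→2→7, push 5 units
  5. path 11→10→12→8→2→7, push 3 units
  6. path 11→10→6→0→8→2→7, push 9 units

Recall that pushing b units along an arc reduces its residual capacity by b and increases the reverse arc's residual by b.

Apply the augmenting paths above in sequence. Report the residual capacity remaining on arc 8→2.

after path 1 (11→9→7, push 7): res(8,2)=20
after path 2 (11→3→1→7, push 15): res(8,2)=20
after path 3 (11→4→12→10→6→0→8→9→7, push 3): res(8,2)=20
after path 4 (11→4→12→8→2→7, push 5): res(8,2)=15
after path 5 (11→10→12→8→2→7, push 3): res(8,2)=12
after path 6 (11→10→6→0→8→2→7, push 9): res(8,2)=3

Residual capacity of (8,2): 3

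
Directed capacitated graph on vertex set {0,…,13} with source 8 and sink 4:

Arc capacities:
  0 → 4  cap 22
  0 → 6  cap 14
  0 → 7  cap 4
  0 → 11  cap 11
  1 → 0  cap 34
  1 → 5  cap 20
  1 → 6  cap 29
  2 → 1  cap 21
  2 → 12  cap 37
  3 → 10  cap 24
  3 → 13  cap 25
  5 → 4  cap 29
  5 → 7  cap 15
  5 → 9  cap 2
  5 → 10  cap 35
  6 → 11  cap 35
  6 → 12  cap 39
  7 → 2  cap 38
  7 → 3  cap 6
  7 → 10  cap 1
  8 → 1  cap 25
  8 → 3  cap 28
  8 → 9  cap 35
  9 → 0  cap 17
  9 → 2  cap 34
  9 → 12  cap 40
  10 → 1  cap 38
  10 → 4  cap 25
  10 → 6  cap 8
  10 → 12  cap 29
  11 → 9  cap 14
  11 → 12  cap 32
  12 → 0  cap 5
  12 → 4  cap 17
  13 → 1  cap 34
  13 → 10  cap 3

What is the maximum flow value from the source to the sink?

augment #1: 8→1→0→4 bottleneck 22, total now 22
augment #2: 8→1→5→4 bottleneck 3, total now 25
augment #3: 8→3→10→4 bottleneck 24, total now 49
augment #4: 8→9→12→4 bottleneck 17, total now 66
augment #5: 8→3→13→10→4 bottleneck 1, total now 67
augment #6: 8→3→13→1→5→4 bottleneck 3, total now 70
augment #7: 8→9→0→1→5→4 bottleneck 14, total now 84

Maximum flow value: 84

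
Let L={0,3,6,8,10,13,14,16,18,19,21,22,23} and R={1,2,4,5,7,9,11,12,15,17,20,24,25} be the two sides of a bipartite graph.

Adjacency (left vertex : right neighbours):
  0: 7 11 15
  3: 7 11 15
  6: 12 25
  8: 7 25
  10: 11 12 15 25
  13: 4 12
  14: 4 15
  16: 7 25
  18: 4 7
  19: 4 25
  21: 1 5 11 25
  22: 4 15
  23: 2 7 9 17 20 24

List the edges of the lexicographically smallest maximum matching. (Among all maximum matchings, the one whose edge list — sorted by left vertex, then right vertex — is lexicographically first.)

|M| = 8 (so the lex-smallest maximum matching has 8 edges)
process left vertices in ascending order; for each, take the smallest-labelled available neighbour that still permits 8 edges overall, or leave it unmatched if none does
lex-smallest matching: {0-7, 3-11, 6-12, 8-25, 10-15, 13-4, 21-1, 23-2}

Lex-smallest maximum matching: {(0,7), (3,11), (6,12), (8,25), (10,15), (13,4), (21,1), (23,2)}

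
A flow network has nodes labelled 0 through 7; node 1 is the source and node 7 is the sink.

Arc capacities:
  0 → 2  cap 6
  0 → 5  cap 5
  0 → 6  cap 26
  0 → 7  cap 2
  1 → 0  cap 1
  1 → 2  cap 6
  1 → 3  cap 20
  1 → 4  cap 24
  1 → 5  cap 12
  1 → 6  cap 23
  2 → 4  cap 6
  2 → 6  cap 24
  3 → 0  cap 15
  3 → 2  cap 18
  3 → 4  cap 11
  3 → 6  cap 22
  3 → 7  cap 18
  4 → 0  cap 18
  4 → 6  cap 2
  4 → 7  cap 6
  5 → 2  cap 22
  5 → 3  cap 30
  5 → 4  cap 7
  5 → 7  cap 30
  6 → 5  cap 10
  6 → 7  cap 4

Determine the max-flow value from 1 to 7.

augment #1: 1→0→7 bottleneck 1, total now 1
augment #2: 1→3→7 bottleneck 18, total now 19
augment #3: 1→4→7 bottleneck 6, total now 25
augment #4: 1→5→7 bottleneck 12, total now 37
augment #5: 1→6→7 bottleneck 4, total now 41
augment #6: 1→3→0→7 bottleneck 1, total now 42
augment #7: 1→6→5→7 bottleneck 10, total now 52
augment #8: 1→3→0→5→7 bottleneck 1, total now 53
augment #9: 1→4→0→5→7 bottleneck 4, total now 57

Maximum flow value: 57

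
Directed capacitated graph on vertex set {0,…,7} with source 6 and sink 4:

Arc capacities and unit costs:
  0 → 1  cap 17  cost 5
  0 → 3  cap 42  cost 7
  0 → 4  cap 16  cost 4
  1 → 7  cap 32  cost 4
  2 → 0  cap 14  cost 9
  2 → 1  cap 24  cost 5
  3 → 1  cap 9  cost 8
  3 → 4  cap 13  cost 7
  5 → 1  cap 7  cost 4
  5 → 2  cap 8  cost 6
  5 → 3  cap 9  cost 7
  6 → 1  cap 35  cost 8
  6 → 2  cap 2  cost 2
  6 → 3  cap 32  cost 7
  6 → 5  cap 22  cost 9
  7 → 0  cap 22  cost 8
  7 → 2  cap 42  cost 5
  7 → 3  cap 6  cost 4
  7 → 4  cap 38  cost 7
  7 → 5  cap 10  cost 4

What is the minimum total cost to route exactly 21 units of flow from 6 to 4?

Minimum cost for 21 units: 326

shortest-cost path #1: 6→3→4 push 13 @ unit cost 14 (adds 182)
shortest-cost path #2: 6→2→0→4 push 2 @ unit cost 15 (adds 30)
shortest-cost path #3: 6→1→7→4 push 6 @ unit cost 19 (adds 114)
total cost = 326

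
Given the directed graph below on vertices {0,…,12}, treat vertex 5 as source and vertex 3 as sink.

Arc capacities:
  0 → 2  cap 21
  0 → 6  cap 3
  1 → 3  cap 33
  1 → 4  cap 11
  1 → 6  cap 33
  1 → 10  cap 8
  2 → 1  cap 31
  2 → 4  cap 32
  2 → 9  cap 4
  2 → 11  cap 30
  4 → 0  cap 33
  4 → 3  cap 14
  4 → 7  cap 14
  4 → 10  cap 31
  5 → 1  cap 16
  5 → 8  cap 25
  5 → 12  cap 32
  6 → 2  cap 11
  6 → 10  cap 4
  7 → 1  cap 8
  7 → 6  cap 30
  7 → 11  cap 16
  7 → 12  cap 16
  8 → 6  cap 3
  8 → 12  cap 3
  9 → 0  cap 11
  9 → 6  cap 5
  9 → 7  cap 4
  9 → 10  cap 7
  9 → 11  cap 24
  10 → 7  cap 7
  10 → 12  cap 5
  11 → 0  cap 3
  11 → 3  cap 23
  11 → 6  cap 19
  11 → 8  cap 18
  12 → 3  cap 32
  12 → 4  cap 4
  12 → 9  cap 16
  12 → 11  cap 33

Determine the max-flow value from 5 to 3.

Maximum flow value: 54

augment #1: 5→1→3 bottleneck 16, total now 16
augment #2: 5→12→3 bottleneck 32, total now 48
augment #3: 5→8→12→4→3 bottleneck 3, total now 51
augment #4: 5→8→6→2→1→3 bottleneck 3, total now 54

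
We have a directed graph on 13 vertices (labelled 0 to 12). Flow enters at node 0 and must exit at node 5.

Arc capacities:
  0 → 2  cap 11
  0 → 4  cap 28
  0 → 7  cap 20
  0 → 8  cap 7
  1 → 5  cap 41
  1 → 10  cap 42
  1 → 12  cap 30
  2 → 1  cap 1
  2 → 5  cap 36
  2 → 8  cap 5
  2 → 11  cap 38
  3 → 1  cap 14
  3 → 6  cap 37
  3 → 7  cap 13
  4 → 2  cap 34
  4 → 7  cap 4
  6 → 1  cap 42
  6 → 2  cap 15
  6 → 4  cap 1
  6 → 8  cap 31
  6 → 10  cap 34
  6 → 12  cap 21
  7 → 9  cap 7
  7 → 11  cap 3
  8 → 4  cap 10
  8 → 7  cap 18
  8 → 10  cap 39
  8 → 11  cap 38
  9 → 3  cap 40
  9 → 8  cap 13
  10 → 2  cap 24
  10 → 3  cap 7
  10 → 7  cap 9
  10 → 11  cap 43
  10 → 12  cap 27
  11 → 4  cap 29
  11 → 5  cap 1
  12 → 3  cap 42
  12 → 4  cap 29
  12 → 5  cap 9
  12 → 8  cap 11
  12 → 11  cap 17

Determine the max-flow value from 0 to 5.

augment #1: 0→2→5 bottleneck 11, total now 11
augment #2: 0→4→2→5 bottleneck 25, total now 36
augment #3: 0→7→11→5 bottleneck 1, total now 37
augment #4: 0→4→2→1→5 bottleneck 1, total now 38
augment #5: 0→8→10→12→5 bottleneck 7, total now 45
augment #6: 0→7→9→3→1→5 bottleneck 7, total now 52
augment #7: 0→4→2→8→10→12→5 bottleneck 2, total now 54
augment #8: 0→7→11→4→2→8→10→3→1→5 bottleneck 2, total now 56

Maximum flow value: 56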